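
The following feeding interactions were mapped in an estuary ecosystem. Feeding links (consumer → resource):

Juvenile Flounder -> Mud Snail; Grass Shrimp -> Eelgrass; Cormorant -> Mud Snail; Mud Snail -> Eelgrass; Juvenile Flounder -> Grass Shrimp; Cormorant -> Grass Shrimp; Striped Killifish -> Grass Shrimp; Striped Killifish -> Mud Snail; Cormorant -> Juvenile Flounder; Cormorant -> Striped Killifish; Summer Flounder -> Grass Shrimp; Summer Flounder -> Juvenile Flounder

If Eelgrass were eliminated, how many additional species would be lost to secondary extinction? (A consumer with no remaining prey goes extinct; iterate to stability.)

6

Remove Eelgrass.
Round 1: Grass Shrimp (all prey gone), Mud Snail (all prey gone) → extinct.
Round 2: Striped Killifish (all prey gone), Juvenile Flounder (all prey gone) → extinct.
Round 3: Summer Flounder (all prey gone), Cormorant (all prey gone) → extinct.
No further losses. Total secondary extinctions: 6.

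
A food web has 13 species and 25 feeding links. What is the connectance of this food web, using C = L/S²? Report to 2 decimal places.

The web has S = 13 species and L = 25 feeding links.
C = L / S² = 25 / 169 = 0.1479 ≈ 0.15.

C = 0.15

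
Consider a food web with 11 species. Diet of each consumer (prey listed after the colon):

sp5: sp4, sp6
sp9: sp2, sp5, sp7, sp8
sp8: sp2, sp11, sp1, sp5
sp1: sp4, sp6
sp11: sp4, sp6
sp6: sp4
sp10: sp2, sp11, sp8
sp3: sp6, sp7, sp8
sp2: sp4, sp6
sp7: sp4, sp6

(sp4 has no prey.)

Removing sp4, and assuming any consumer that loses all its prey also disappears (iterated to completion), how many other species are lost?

10

Remove sp4.
Round 1: sp6 (all prey gone) → extinct.
Round 2: sp2 (all prey gone), sp11 (all prey gone), sp1 (all prey gone), sp5 (all prey gone), sp7 (all prey gone) → extinct.
Round 3: sp8 (all prey gone) → extinct.
Round 4: sp9 (all prey gone), sp3 (all prey gone), sp10 (all prey gone) → extinct.
No further losses. Total secondary extinctions: 10.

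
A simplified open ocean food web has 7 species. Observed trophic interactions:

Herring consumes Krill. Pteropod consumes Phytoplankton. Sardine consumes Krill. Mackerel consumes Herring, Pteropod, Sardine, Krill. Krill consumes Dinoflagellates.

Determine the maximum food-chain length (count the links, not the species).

3 links

One longest chain: Dinoflagellates → Krill → Herring → Mackerel.
It has 4 species and 3 links.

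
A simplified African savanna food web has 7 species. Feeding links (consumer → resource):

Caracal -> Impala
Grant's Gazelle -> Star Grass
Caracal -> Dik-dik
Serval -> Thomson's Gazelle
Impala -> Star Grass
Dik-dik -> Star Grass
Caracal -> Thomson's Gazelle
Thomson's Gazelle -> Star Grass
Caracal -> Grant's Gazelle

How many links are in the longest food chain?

One longest chain: Star Grass → Thomson's Gazelle → Serval.
It has 3 species and 2 links.

2 links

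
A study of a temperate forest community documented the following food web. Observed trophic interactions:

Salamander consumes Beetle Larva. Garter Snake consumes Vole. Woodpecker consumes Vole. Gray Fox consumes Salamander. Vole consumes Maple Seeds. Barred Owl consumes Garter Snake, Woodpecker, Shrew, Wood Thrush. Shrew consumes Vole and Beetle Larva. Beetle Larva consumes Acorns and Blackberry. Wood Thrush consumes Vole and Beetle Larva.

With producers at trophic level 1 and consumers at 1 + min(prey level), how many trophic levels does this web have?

4

Producers (level 1): Blackberry, Acorns, Maple Seeds.
Following each consumer down to its lowest-level prey: Blackberry → Beetle Larva → Salamander → Gray Fox (levels 1 through 4).
All prey of Gray Fox (Salamander 3) are at level 3 or above, so Gray Fox is at level 1 + 3 = 4.
Every consumer has at least one prey at level 3 or below, so none exceeds level 4.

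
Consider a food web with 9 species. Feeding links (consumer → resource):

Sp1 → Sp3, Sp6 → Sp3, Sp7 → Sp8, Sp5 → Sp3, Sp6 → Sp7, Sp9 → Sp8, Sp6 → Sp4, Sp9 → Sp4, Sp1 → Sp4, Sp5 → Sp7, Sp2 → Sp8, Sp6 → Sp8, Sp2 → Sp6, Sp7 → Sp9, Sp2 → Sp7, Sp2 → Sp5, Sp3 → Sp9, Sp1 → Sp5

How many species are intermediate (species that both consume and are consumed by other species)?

Intermediate species (has both prey and predators): Sp9, Sp3, Sp7, Sp6, Sp5.
Count: 5.

5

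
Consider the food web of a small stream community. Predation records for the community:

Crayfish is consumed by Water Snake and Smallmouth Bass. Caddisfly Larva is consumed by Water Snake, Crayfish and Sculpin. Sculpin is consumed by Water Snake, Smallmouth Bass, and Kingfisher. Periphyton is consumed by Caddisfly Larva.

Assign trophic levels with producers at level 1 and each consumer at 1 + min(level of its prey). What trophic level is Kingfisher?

Trophic level 4

Periphyton is a producer → level 1.
Caddisfly Larva eats Periphyton → level 2.
Sculpin eats Caddisfly Larva → level 3.
Kingfisher eats Sculpin → level 4.
No prey of Kingfisher is below level 3, so 4 is the minimum.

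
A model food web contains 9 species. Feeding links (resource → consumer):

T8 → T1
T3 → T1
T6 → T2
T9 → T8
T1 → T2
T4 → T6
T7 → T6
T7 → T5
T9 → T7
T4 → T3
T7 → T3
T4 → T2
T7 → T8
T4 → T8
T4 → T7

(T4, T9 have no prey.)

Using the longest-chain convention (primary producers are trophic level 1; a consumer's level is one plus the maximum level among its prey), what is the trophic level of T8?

Trophic level 3

T4 is a producer → level 1.
T7 eats T4 (level 1); other prey at levels: T9 1 → level 2.
T8 eats T7 (level 2); other prey at levels: T4 1, T9 1 → level 3.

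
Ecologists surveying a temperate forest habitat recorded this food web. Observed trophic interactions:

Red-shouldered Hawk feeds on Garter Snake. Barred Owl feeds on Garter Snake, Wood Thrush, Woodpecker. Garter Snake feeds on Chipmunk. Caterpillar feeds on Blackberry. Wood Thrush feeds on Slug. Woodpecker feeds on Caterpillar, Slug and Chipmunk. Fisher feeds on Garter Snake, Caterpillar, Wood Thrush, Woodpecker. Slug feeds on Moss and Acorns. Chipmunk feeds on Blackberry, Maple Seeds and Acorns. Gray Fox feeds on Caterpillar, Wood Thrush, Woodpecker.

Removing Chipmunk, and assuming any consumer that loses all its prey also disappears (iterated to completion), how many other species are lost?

Remove Chipmunk.
Round 1: Garter Snake (all prey gone) → extinct.
Round 2: Red-shouldered Hawk (all prey gone) → extinct.
No further losses. Total secondary extinctions: 2.

2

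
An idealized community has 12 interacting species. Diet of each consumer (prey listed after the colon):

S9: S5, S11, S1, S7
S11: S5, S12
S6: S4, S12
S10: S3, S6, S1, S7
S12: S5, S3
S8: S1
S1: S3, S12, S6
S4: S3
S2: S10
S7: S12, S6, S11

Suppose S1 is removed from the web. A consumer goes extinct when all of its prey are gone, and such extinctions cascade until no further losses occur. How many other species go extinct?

1

Remove S1.
Round 1: S8 (all prey gone) → extinct.
No further losses. Total secondary extinctions: 1.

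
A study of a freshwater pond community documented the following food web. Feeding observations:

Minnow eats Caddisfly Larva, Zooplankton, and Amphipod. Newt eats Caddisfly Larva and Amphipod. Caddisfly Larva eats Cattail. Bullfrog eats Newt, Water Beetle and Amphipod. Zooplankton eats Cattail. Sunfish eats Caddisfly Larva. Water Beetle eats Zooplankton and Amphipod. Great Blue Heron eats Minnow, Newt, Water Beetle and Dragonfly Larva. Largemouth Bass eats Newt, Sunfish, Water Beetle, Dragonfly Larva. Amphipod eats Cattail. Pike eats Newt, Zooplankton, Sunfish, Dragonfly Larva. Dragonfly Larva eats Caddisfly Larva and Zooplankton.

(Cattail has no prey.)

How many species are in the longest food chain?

4 species

One longest chain: Cattail → Zooplankton → Dragonfly Larva → Great Blue Heron.
It has 4 species and 3 links.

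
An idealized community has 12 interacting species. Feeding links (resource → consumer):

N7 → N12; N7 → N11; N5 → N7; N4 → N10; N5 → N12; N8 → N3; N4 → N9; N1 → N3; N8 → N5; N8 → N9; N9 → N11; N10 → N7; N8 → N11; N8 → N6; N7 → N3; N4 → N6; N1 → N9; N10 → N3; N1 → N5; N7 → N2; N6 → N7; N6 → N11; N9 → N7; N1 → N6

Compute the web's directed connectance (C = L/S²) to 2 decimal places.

C = 0.17

The web has S = 12 species and L = 24 feeding links.
C = L / S² = 24 / 144 = 0.1667 ≈ 0.17.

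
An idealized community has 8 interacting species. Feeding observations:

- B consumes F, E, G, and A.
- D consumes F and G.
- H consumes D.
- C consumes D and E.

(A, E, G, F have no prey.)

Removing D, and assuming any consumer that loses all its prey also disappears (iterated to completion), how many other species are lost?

1

Remove D.
Round 1: H (all prey gone) → extinct.
No further losses. Total secondary extinctions: 1.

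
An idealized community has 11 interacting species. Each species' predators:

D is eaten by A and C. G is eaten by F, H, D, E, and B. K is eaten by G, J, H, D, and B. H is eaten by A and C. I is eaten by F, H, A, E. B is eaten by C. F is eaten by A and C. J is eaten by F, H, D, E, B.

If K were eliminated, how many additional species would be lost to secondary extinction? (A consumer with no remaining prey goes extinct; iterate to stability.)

4

Remove K.
Round 1: J (all prey gone), G (all prey gone) → extinct.
Round 2: B (all prey gone), D (all prey gone) → extinct.
No further losses. Total secondary extinctions: 4.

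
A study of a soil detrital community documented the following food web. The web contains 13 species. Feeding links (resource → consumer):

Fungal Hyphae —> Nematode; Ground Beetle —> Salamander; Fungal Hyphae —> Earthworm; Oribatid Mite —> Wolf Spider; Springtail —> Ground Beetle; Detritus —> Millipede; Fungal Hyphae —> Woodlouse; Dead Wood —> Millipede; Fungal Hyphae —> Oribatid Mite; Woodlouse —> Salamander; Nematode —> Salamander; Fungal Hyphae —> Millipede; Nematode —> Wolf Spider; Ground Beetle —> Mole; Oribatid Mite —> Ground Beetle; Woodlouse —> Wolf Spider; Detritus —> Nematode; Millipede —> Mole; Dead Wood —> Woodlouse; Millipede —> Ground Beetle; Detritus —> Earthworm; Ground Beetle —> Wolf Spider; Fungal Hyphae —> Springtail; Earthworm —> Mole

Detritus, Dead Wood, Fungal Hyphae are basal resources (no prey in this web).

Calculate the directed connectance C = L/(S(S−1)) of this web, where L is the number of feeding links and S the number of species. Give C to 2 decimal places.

C = 0.15

The web has S = 13 species and L = 24 feeding links.
C = L / (S(S−1)) = 24 / 156 = 0.1538 ≈ 0.15.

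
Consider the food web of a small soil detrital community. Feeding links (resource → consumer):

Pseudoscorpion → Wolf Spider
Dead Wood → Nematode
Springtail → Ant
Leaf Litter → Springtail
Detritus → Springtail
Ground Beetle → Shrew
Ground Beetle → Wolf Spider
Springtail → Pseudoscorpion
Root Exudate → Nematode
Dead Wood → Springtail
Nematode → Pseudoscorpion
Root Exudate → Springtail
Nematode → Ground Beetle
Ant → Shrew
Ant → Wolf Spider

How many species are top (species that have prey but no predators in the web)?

Top species (has prey, but nothing eats it): Shrew, Wolf Spider.
Count: 2.

2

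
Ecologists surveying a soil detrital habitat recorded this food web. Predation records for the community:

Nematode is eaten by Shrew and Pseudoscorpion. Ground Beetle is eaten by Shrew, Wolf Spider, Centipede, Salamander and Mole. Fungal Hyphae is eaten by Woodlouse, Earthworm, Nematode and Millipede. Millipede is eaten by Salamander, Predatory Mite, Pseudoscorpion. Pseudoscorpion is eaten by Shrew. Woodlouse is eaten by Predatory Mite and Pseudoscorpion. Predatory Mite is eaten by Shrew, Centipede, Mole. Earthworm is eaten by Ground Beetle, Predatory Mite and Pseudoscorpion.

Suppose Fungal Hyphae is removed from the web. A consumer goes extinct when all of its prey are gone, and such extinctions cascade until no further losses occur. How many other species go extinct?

Remove Fungal Hyphae.
Round 1: Woodlouse (all prey gone), Nematode (all prey gone), Millipede (all prey gone), Earthworm (all prey gone) → extinct.
Round 2: Ground Beetle (all prey gone), Predatory Mite (all prey gone), Pseudoscorpion (all prey gone) → extinct.
Round 3: Shrew (all prey gone), Salamander (all prey gone), Mole (all prey gone), Centipede (all prey gone), Wolf Spider (all prey gone) → extinct.
No further losses. Total secondary extinctions: 12.

12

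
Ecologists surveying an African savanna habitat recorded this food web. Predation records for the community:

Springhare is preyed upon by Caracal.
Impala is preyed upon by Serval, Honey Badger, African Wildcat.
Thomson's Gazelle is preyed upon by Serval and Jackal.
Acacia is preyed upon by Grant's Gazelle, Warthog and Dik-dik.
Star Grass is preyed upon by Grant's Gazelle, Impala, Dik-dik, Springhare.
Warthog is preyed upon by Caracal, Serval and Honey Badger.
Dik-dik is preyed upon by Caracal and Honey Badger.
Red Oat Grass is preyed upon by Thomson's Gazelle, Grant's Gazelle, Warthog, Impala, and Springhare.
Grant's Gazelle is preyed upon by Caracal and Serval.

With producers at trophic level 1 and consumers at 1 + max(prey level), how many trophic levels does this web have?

3

Producers (level 1): Acacia, Red Oat Grass, Star Grass.
Red Oat Grass → Thomson's Gazelle → Jackal gives Jackal level 3.
No species has a prey at level 3, so no species reaches level 4.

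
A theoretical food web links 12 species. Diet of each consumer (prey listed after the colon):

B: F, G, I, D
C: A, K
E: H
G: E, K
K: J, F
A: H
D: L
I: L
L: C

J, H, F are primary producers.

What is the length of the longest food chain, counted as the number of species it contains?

One longest chain: H → A → C → L → I → B.
It has 6 species and 5 links.

6 species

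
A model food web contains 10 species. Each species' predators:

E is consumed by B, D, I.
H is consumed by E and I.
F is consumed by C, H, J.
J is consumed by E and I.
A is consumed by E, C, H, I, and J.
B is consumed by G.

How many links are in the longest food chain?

One longest chain: A → H → E → B → G.
It has 5 species and 4 links.

4 links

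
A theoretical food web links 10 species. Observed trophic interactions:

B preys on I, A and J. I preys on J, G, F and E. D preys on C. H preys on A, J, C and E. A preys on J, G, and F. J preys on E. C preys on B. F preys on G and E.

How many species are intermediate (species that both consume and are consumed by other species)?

Intermediate species (has both prey and predators): F, J, A, I, B, C.
Count: 6.

6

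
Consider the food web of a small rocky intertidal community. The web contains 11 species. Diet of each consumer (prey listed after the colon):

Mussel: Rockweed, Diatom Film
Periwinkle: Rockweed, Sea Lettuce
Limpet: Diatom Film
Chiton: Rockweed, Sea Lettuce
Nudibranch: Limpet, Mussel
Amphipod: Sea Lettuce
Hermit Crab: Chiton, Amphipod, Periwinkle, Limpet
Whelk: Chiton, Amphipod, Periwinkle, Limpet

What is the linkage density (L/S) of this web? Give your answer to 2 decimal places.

There are L = 18 links among S = 11 species.
L/S = 18/11 = 1.6364 ≈ 1.64.

L/S = 1.64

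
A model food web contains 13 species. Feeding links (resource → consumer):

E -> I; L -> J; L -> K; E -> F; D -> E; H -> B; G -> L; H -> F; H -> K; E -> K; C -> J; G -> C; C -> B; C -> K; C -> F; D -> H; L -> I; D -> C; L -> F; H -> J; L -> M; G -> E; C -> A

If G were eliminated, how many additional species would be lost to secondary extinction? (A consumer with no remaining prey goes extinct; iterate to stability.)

Remove G.
Round 1: L (all prey gone) → extinct.
Round 2: M (all prey gone) → extinct.
No further losses. Total secondary extinctions: 2.

2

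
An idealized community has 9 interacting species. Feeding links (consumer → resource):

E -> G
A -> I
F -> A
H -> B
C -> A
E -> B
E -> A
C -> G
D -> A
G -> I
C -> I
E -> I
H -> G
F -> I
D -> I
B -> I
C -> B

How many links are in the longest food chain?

2 links

One longest chain: I → G → H.
It has 3 species and 2 links.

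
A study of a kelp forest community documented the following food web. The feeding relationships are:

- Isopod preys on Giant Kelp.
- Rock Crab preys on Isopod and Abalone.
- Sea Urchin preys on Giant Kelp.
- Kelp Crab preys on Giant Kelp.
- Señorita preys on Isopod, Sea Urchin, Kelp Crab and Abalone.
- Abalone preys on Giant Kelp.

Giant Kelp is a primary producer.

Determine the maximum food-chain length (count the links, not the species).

One longest chain: Giant Kelp → Abalone → Rock Crab.
It has 3 species and 2 links.

2 links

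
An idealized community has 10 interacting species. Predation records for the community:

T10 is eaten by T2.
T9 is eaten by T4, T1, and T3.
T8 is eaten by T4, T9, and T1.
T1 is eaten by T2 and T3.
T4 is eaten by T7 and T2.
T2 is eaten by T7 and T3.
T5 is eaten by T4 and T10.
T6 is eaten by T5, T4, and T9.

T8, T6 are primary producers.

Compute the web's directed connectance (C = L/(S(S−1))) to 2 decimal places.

The web has S = 10 species and L = 18 feeding links.
C = L / (S(S−1)) = 18 / 90 = 0.2000 ≈ 0.20.

C = 0.20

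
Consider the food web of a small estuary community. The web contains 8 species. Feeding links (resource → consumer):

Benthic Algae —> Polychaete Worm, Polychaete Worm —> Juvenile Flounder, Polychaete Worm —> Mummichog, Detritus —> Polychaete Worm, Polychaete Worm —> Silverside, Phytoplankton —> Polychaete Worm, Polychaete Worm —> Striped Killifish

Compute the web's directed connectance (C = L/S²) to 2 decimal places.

The web has S = 8 species and L = 7 feeding links.
C = L / S² = 7 / 64 = 0.1094 ≈ 0.11.

C = 0.11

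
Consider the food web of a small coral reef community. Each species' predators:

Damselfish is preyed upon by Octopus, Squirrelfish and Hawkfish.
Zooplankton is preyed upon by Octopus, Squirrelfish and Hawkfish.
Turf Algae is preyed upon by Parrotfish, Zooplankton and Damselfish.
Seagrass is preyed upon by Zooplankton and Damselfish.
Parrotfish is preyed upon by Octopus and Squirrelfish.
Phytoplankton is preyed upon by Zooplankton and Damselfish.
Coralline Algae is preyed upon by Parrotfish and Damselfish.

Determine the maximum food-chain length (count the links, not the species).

One longest chain: Coralline Algae → Damselfish → Squirrelfish.
It has 3 species and 2 links.

2 links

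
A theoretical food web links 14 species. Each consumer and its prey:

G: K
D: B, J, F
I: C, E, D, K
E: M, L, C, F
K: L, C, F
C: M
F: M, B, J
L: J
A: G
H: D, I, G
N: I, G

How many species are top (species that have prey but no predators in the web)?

Top species (has prey, but nothing eats it): A, H, N.
Count: 3.

3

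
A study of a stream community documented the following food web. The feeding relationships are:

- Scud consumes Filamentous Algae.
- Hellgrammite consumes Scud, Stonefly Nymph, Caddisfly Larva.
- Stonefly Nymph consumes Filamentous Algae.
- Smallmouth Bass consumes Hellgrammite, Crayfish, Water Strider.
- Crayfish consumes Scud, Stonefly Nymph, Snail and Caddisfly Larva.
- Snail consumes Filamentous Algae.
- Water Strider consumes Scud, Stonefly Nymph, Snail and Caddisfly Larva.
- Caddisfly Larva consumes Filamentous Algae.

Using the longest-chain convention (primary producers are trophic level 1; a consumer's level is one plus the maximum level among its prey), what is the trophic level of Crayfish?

Trophic level 3

Filamentous Algae is a producer → level 1.
Stonefly Nymph eats Filamentous Algae → level 2.
Crayfish eats Stonefly Nymph (level 2); other prey at levels: Snail 2, Scud 2, Caddisfly Larva 2 → level 3.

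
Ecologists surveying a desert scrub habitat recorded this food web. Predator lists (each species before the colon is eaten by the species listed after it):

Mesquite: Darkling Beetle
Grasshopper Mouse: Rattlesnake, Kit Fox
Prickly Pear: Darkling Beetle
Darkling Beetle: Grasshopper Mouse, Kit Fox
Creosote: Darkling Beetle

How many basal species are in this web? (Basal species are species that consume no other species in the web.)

Basal species (no prey listed): Prickly Pear, Creosote, Mesquite.
Count: 3.

3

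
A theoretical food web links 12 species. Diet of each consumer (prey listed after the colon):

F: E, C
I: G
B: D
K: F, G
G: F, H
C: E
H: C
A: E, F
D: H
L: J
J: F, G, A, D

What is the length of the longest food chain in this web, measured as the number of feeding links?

One longest chain: E → C → F → G → J → L.
It has 6 species and 5 links.

5 links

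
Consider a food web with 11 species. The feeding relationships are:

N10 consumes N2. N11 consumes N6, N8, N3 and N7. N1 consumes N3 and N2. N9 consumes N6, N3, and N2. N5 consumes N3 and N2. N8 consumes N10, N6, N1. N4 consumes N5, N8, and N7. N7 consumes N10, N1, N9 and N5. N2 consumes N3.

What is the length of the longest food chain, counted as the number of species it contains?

One longest chain: N3 → N2 → N5 → N7 → N11.
It has 5 species and 4 links.

5 species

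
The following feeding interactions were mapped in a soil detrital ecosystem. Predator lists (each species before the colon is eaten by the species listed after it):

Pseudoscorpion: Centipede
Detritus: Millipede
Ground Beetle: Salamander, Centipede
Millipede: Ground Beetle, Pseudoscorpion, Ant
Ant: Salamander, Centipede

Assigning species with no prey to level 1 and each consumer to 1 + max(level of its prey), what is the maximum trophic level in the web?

Basal resources (level 1): Detritus.
Detritus → Millipede → Ground Beetle → Salamander gives Salamander level 4.
No species has a prey at level 4, so no species reaches level 5.

4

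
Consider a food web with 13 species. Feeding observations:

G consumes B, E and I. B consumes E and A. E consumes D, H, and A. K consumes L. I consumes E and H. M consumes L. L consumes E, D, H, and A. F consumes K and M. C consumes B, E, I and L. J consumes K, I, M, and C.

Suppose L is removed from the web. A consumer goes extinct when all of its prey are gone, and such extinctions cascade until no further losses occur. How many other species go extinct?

Remove L.
Round 1: M (all prey gone), K (all prey gone) → extinct.
Round 2: F (all prey gone) → extinct.
No further losses. Total secondary extinctions: 3.

3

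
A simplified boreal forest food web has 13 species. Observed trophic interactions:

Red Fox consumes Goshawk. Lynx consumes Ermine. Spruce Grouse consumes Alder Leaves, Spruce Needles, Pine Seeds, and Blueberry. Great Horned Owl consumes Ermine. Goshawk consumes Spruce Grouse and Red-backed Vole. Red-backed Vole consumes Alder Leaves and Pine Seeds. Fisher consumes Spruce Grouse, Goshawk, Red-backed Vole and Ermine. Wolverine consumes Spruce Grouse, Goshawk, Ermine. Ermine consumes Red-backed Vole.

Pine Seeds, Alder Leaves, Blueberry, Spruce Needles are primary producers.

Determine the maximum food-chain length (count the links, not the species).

One longest chain: Pine Seeds → Red-backed Vole → Goshawk → Red Fox.
It has 4 species and 3 links.

3 links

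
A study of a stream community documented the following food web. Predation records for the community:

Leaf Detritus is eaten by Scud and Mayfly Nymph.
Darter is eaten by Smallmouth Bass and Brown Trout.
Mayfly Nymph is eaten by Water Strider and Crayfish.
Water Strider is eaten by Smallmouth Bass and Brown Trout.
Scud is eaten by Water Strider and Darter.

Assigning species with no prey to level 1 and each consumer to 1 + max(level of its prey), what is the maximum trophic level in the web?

Basal resources (level 1): Leaf Detritus.
Leaf Detritus → Scud → Darter → Smallmouth Bass gives Smallmouth Bass level 4.
No species has a prey at level 4, so no species reaches level 5.

4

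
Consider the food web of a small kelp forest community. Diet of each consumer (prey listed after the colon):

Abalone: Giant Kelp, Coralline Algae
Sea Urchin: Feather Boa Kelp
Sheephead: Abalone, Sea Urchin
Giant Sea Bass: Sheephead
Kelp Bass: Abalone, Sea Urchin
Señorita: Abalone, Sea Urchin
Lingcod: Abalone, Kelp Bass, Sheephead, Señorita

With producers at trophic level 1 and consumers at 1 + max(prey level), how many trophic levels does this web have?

Producers (level 1): Giant Kelp, Coralline Algae, Feather Boa Kelp.
Giant Kelp → Abalone → Sheephead → Giant Sea Bass gives Giant Sea Bass level 4.
No species has a prey at level 4, so no species reaches level 5.

4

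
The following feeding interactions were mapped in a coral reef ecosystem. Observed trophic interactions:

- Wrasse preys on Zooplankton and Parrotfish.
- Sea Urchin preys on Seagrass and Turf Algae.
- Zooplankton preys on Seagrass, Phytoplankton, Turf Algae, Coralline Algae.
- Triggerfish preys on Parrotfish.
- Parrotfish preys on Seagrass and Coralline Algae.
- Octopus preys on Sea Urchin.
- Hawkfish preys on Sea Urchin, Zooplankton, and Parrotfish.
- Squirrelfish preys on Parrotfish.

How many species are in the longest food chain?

One longest chain: Coralline Algae → Parrotfish → Triggerfish.
It has 3 species and 2 links.

3 species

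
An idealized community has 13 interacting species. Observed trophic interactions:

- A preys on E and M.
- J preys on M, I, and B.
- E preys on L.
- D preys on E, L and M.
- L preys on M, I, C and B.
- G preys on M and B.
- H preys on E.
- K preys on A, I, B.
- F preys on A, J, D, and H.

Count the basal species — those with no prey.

4

Basal species (no prey listed): M, B, I, C.
Count: 4.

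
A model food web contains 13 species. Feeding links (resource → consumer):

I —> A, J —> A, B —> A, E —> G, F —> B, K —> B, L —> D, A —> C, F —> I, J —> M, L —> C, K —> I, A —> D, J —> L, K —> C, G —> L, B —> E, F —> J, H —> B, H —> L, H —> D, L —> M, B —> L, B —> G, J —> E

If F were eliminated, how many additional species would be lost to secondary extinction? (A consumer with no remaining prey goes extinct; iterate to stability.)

Remove F.
Round 1: J (all prey gone) → extinct.
No further losses. Total secondary extinctions: 1.

1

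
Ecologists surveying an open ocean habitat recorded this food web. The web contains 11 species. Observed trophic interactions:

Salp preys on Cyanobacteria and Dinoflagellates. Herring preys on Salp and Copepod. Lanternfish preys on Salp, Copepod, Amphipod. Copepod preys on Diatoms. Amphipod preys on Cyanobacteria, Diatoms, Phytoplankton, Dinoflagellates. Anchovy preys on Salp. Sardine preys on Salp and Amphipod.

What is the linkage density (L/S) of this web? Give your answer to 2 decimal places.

There are L = 15 links among S = 11 species.
L/S = 15/11 = 1.3636 ≈ 1.36.

L/S = 1.36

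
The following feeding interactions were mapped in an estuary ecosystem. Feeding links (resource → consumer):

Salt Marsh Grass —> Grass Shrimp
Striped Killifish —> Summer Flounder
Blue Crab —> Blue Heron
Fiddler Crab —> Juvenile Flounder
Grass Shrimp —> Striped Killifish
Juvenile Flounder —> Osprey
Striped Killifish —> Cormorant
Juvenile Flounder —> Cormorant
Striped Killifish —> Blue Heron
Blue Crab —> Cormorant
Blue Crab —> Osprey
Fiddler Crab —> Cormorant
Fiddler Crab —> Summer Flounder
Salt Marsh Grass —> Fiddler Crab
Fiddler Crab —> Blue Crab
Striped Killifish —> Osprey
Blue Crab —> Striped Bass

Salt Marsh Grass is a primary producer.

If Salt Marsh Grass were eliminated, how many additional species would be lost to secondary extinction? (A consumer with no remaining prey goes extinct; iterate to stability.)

Remove Salt Marsh Grass.
Round 1: Grass Shrimp (all prey gone), Fiddler Crab (all prey gone) → extinct.
Round 2: Juvenile Flounder (all prey gone), Blue Crab (all prey gone), Striped Killifish (all prey gone) → extinct.
Round 3: Blue Heron (all prey gone), Striped Bass (all prey gone), Osprey (all prey gone), Cormorant (all prey gone), Summer Flounder (all prey gone) → extinct.
No further losses. Total secondary extinctions: 10.

10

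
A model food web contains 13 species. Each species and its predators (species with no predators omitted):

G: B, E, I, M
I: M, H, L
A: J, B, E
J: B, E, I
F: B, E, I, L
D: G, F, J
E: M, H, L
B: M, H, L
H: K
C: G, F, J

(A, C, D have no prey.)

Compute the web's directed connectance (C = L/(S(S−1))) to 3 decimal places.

C = 0.192

The web has S = 13 species and L = 30 feeding links.
C = L / (S(S−1)) = 30 / 156 = 0.1923 ≈ 0.192.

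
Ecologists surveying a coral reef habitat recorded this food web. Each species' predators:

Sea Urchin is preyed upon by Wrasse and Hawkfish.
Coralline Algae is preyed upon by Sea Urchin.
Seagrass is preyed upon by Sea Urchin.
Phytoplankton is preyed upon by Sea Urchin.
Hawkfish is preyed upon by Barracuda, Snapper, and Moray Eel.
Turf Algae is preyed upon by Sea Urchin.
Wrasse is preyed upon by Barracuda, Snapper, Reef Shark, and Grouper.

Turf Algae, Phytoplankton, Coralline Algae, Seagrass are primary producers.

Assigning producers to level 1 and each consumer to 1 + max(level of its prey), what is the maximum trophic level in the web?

Producers (level 1): Turf Algae, Phytoplankton, Coralline Algae, Seagrass.
Turf Algae → Sea Urchin → Hawkfish → Barracuda gives Barracuda level 4.
No species has a prey at level 4, so no species reaches level 5.

4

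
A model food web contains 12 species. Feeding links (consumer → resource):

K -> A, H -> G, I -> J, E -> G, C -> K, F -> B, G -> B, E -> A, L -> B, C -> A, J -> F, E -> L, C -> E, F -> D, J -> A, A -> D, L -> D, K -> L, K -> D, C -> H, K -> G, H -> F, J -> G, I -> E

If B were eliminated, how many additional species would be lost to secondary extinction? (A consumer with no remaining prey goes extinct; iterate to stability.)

1

Remove B.
Round 1: G (all prey gone) → extinct.
No further losses. Total secondary extinctions: 1.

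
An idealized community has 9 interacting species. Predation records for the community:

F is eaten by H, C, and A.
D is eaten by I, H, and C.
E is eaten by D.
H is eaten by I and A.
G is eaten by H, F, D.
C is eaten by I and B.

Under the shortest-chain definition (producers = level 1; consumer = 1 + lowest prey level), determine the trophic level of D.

Trophic level 2

E is a producer → level 1.
D eats E → level 2.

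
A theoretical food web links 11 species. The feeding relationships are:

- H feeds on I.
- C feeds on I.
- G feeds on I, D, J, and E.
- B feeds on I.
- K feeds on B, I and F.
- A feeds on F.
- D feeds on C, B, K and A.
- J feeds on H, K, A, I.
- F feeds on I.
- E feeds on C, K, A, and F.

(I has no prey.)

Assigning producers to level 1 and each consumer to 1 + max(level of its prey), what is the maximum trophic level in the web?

Producers (level 1): I.
I → F → K → J → G gives G level 5.
No species has a prey at level 5, so no species reaches level 6.

5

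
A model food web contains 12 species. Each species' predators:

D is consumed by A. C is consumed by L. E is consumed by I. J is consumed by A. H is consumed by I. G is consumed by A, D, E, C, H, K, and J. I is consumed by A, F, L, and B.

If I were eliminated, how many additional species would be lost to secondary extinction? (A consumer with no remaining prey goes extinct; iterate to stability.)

Remove I.
Round 1: B (all prey gone), F (all prey gone) → extinct.
No further losses. Total secondary extinctions: 2.

2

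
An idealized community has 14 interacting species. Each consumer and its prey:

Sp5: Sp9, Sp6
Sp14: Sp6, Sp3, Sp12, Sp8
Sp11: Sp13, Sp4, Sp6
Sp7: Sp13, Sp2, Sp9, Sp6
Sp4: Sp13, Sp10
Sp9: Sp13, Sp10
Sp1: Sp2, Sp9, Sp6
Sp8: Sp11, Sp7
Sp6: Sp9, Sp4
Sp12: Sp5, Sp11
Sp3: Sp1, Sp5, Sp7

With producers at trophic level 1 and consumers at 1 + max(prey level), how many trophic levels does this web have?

Producers (level 1): Sp13, Sp10, Sp2.
Sp13 → Sp9 → Sp6 → Sp7 → Sp3 → Sp14 gives Sp14 level 6.
No species has a prey at level 6, so no species reaches level 7.

6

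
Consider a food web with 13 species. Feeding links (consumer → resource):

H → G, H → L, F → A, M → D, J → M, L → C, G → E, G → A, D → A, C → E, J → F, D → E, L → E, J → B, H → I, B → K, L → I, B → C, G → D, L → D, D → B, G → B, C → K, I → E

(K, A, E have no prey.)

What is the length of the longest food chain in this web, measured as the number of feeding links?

5 links

One longest chain: K → C → B → D → L → H.
It has 6 species and 5 links.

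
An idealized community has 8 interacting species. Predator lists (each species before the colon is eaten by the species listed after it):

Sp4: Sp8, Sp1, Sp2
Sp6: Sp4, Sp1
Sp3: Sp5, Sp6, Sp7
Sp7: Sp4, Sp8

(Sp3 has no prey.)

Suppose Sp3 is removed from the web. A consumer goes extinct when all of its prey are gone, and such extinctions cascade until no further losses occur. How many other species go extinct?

Remove Sp3.
Round 1: Sp5 (all prey gone), Sp6 (all prey gone), Sp7 (all prey gone) → extinct.
Round 2: Sp4 (all prey gone) → extinct.
Round 3: Sp8 (all prey gone), Sp1 (all prey gone), Sp2 (all prey gone) → extinct.
No further losses. Total secondary extinctions: 7.

7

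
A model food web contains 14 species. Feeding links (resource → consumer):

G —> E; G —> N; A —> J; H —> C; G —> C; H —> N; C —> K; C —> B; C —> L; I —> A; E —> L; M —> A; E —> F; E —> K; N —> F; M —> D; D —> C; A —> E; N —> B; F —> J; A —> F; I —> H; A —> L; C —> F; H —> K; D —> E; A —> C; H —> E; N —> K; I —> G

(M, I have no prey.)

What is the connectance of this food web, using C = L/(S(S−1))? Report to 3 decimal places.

The web has S = 14 species and L = 30 feeding links.
C = L / (S(S−1)) = 30 / 182 = 0.1648 ≈ 0.165.

C = 0.165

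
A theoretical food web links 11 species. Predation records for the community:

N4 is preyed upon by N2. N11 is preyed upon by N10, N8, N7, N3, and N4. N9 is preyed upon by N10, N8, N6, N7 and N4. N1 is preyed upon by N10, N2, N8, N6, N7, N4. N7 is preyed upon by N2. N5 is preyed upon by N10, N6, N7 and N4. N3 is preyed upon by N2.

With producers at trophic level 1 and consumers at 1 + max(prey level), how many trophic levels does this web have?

3

Producers (level 1): N1, N5, N11, N9.
N1 → N7 → N2 gives N2 level 3.
No species has a prey at level 3, so no species reaches level 4.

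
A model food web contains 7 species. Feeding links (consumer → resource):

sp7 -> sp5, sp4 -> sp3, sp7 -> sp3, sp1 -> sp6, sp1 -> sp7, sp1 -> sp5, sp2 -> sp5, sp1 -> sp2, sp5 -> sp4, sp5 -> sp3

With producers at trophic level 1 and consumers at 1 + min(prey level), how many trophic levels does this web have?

3

Producers (level 1): sp3, sp6.
Following each consumer down to its lowest-level prey: sp3 → sp5 → sp2 (levels 1 through 3).
All prey of sp2 (sp5 2) are at level 2 or above, so sp2 is at level 1 + 2 = 3.
Every consumer has at least one prey at level 2 or below, so none exceeds level 3.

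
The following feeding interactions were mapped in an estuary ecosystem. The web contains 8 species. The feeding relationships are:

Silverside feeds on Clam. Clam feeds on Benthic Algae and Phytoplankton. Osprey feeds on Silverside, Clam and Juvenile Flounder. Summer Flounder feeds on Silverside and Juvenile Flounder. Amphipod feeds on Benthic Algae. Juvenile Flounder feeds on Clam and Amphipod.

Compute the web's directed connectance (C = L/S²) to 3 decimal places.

C = 0.172

The web has S = 8 species and L = 11 feeding links.
C = L / S² = 11 / 64 = 0.1719 ≈ 0.172.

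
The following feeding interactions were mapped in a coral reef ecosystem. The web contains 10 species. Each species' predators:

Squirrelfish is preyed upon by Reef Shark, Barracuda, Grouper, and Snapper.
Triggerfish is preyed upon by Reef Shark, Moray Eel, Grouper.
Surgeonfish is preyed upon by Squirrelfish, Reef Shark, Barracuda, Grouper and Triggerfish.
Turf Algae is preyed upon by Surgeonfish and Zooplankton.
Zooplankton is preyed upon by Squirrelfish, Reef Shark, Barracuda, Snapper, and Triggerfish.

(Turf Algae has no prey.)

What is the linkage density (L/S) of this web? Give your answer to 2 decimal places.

L/S = 1.90

There are L = 19 links among S = 10 species.
L/S = 19/10 = 1.9000 ≈ 1.90.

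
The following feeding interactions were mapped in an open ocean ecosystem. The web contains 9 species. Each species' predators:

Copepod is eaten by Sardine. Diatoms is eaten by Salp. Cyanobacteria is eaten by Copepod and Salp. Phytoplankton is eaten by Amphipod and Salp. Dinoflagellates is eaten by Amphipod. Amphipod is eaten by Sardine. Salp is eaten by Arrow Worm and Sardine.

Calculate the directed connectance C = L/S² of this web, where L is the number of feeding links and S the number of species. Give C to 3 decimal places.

C = 0.123

The web has S = 9 species and L = 10 feeding links.
C = L / S² = 10 / 81 = 0.1235 ≈ 0.123.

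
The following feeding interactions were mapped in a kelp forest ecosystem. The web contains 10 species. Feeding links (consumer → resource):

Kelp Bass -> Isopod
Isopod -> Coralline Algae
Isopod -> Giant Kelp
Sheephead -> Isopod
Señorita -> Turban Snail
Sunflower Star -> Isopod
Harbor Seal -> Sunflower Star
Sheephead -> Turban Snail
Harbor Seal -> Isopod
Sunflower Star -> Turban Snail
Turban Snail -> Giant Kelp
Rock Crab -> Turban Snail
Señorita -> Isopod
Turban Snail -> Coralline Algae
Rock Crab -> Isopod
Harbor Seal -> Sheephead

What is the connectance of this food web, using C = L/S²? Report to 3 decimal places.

The web has S = 10 species and L = 16 feeding links.
C = L / S² = 16 / 100 = 0.1600 ≈ 0.160.

C = 0.160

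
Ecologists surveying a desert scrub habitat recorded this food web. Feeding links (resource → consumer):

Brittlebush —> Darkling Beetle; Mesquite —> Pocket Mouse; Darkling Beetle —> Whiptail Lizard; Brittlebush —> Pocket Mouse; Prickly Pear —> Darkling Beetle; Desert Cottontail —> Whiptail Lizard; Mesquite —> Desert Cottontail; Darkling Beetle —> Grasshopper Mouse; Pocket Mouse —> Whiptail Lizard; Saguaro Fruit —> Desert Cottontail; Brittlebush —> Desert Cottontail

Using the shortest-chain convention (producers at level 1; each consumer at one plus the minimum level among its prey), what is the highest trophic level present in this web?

3

Producers (level 1): Saguaro Fruit, Mesquite, Brittlebush, Prickly Pear.
Following each consumer down to its lowest-level prey: Brittlebush → Darkling Beetle → Grasshopper Mouse (levels 1 through 3).
All prey of Grasshopper Mouse (Darkling Beetle 2) are at level 2 or above, so Grasshopper Mouse is at level 1 + 2 = 3.
Every consumer has at least one prey at level 2 or below, so none exceeds level 3.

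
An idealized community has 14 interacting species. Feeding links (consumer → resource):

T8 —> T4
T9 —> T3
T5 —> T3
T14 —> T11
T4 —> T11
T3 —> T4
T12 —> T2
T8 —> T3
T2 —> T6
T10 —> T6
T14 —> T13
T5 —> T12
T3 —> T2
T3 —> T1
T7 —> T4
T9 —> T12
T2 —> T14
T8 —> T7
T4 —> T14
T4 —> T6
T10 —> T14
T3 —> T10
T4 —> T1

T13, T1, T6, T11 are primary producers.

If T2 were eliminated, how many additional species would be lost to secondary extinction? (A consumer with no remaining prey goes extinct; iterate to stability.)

1

Remove T2.
Round 1: T12 (all prey gone) → extinct.
No further losses. Total secondary extinctions: 1.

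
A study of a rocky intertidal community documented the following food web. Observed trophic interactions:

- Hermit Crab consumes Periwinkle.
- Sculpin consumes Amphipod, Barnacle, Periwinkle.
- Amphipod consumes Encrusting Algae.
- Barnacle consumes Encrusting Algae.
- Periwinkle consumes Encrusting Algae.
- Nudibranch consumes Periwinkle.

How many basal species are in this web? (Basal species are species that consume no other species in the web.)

1

Basal species (no prey listed): Encrusting Algae.
Count: 1.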